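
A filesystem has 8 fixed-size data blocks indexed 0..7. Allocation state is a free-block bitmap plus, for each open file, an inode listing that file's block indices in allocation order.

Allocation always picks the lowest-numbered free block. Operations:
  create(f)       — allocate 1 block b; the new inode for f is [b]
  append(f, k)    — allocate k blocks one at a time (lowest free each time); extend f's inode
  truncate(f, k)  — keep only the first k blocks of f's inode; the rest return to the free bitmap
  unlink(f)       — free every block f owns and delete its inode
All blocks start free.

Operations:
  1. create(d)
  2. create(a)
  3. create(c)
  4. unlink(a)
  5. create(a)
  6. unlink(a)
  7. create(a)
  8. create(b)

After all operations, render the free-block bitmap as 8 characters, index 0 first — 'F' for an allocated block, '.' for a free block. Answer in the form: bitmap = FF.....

bitmap = FFFF....

after create(d) → d:[0]  free=[F.......]
after create(a) → a:[1], d:[0]  free=[FF......]
after create(c) → a:[1], c:[2], d:[0]  free=[FFF.....]
after unlink(a) → c:[2], d:[0]  free=[F.F.....]
after create(a) → a:[1], c:[2], d:[0]  free=[FFF.....]
after unlink(a) → c:[2], d:[0]  free=[F.F.....]
after create(a) → a:[1], c:[2], d:[0]  free=[FFF.....]
after create(b) → a:[1], b:[3], c:[2], d:[0]  free=[FFFF....]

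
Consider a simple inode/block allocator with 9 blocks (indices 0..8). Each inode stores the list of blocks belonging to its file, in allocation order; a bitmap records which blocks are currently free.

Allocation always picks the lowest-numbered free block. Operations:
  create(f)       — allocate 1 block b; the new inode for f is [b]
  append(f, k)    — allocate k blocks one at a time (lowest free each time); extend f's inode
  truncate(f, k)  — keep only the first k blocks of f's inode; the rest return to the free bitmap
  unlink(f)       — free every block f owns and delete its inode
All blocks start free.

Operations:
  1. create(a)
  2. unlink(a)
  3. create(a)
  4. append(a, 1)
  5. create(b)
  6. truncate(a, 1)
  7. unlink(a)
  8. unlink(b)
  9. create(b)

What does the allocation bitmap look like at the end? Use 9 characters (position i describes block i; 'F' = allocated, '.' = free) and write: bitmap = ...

[1] create(a) — a=0 (map F........)
[2] unlink(a) —  (map .........)
[3] create(a) — a=0 (map F........)
[4] append(a, 1) — a=0,1 (map FF.......)
[5] create(b) — a=0,1 b=2 (map FFF......)
[6] truncate(a, 1) — a=0 b=2 (map F.F......)
[7] unlink(a) — b=2 (map ..F......)
[8] unlink(b) —  (map .........)
[9] create(b) — b=0 (map F........)

bitmap = F........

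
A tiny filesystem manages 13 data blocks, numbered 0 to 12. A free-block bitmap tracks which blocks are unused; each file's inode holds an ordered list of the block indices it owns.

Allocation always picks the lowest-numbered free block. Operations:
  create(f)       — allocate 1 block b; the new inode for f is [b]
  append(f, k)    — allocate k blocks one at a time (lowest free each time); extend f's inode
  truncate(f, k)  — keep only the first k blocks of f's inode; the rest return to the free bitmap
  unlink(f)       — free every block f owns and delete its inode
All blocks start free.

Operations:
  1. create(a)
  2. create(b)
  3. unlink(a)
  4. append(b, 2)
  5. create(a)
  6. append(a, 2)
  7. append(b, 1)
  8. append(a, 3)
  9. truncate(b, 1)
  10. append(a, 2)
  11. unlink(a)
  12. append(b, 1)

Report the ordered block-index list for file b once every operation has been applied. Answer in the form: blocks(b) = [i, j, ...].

blocks(b) = [1, 0]

  1. create(a)  ⇒  F............  {a→[0]}
  2. create(b)  ⇒  FF...........  {a→[0]; b→[1]}
  3. unlink(a)  ⇒  .F...........  {b→[1]}
  4. append(b, 2)  ⇒  FFF..........  {b→[1, 0, 2]}
  5. create(a)  ⇒  FFFF.........  {a→[3]; b→[1, 0, 2]}
  6. append(a, 2)  ⇒  FFFFFF.......  {a→[3, 4, 5]; b→[1, 0, 2]}
  7. append(b, 1)  ⇒  FFFFFFF......  {a→[3, 4, 5]; b→[1, 0, 2, 6]}
  8. append(a, 3)  ⇒  FFFFFFFFFF...  {a→[3, 4, 5, 7, 8, 9]; b→[1, 0, 2, 6]}
  9. truncate(b, 1)  ⇒  .F.FFF.FFF...  {a→[3, 4, 5, 7, 8, 9]; b→[1]}
  10. append(a, 2)  ⇒  FFFFFF.FFF...  {a→[3, 4, 5, 7, 8, 9, 0, 2]; b→[1]}
  11. unlink(a)  ⇒  .F...........  {b→[1]}
  12. append(b, 1)  ⇒  FF...........  {b→[1, 0]}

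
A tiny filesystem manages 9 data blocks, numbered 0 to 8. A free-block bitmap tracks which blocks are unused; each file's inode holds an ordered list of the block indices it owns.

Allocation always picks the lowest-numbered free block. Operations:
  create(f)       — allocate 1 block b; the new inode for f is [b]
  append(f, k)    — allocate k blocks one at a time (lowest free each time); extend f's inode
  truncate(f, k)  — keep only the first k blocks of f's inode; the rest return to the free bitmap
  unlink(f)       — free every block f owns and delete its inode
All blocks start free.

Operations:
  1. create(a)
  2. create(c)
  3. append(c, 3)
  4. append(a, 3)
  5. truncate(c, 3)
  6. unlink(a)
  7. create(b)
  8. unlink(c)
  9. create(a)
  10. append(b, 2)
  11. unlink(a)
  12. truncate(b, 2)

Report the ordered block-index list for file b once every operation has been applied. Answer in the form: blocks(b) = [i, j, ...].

after create(a) → a:[0]  free=[F........]
after create(c) → a:[0], c:[1]  free=[FF.......]
after append(c, 3) → a:[0], c:[1, 2, 3, 4]  free=[FFFFF....]
after append(a, 3) → a:[0, 5, 6, 7], c:[1, 2, 3, 4]  free=[FFFFFFFF.]
after truncate(c, 3) → a:[0, 5, 6, 7], c:[1, 2, 3]  free=[FFFF.FFF.]
after unlink(a) → c:[1, 2, 3]  free=[.FFF.....]
after create(b) → b:[0], c:[1, 2, 3]  free=[FFFF.....]
after unlink(c) → b:[0]  free=[F........]
after create(a) → a:[1], b:[0]  free=[FF.......]
after append(b, 2) → a:[1], b:[0, 2, 3]  free=[FFFF.....]
after unlink(a) → b:[0, 2, 3]  free=[F.FF.....]
after truncate(b, 2) → b:[0, 2]  free=[F.F......]

blocks(b) = [0, 2]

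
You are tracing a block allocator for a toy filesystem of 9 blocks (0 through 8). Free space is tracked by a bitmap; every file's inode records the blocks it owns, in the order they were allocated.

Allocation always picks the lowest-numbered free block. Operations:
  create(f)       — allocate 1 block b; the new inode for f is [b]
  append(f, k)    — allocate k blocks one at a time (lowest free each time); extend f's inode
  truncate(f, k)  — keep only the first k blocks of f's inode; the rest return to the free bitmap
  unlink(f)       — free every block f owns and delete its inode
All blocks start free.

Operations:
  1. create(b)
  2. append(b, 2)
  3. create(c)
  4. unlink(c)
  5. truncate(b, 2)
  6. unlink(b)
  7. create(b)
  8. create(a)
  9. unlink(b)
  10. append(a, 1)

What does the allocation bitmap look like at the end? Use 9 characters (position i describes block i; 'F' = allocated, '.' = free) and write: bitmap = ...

bitmap = FF.......

create(b): bitmap=F........ | b=[0]
append(b, 2): bitmap=FFF...... | b=[0, 1, 2]
create(c): bitmap=FFFF..... | b=[0, 1, 2] c=[3]
unlink(c): bitmap=FFF...... | b=[0, 1, 2]
truncate(b, 2): bitmap=FF....... | b=[0, 1]
unlink(b): bitmap=......... | 
create(b): bitmap=F........ | b=[0]
create(a): bitmap=FF....... | a=[1] b=[0]
unlink(b): bitmap=.F....... | a=[1]
append(a, 1): bitmap=FF....... | a=[1, 0]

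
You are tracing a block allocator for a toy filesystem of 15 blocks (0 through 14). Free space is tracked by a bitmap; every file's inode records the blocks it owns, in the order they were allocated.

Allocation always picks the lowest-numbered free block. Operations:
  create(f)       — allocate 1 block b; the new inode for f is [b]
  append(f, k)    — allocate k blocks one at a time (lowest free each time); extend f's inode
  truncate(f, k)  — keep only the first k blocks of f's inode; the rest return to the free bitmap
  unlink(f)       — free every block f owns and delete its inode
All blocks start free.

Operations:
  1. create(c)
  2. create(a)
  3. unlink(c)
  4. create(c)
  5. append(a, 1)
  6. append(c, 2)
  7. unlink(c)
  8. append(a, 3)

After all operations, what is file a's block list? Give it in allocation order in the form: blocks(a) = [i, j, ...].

  1. create(c)  ⇒  F..............  {c→[0]}
  2. create(a)  ⇒  FF.............  {a→[1]; c→[0]}
  3. unlink(c)  ⇒  .F.............  {a→[1]}
  4. create(c)  ⇒  FF.............  {a→[1]; c→[0]}
  5. append(a, 1)  ⇒  FFF............  {a→[1, 2]; c→[0]}
  6. append(c, 2)  ⇒  FFFFF..........  {a→[1, 2]; c→[0, 3, 4]}
  7. unlink(c)  ⇒  .FF............  {a→[1, 2]}
  8. append(a, 3)  ⇒  FFFFF..........  {a→[1, 2, 0, 3, 4]}

blocks(a) = [1, 2, 0, 3, 4]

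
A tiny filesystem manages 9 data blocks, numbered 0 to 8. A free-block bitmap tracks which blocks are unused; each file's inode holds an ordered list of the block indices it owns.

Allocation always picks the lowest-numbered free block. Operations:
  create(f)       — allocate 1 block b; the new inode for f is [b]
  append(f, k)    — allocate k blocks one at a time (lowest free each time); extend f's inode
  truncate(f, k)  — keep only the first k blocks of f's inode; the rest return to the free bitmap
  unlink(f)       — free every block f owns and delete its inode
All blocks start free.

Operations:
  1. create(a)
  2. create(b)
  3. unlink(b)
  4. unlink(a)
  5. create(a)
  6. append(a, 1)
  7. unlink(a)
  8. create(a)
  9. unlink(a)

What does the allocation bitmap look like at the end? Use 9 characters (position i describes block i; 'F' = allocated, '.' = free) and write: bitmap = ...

create(a): bitmap=F........ | a=[0]
create(b): bitmap=FF....... | a=[0] b=[1]
unlink(b): bitmap=F........ | a=[0]
unlink(a): bitmap=......... | 
create(a): bitmap=F........ | a=[0]
append(a, 1): bitmap=FF....... | a=[0, 1]
unlink(a): bitmap=......... | 
create(a): bitmap=F........ | a=[0]
unlink(a): bitmap=......... | 

bitmap = .........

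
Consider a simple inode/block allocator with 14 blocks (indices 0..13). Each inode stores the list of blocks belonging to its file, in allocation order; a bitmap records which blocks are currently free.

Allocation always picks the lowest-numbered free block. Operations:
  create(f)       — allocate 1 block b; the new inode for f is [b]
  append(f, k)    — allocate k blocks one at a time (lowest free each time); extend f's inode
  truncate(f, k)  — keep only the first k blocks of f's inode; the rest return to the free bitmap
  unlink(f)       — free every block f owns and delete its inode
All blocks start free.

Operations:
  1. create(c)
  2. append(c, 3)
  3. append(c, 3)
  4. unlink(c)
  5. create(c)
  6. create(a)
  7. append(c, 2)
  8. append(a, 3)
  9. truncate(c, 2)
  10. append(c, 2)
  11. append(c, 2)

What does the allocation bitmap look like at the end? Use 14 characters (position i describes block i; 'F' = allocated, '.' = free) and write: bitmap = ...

bitmap = FFFFFFFFFF....

after create(c) → c:[0]  free=[F.............]
after append(c, 3) → c:[0, 1, 2, 3]  free=[FFFF..........]
after append(c, 3) → c:[0, 1, 2, 3, 4, 5, 6]  free=[FFFFFFF.......]
after unlink(c) →   free=[..............]
after create(c) → c:[0]  free=[F.............]
after create(a) → a:[1], c:[0]  free=[FF............]
after append(c, 2) → a:[1], c:[0, 2, 3]  free=[FFFF..........]
after append(a, 3) → a:[1, 4, 5, 6], c:[0, 2, 3]  free=[FFFFFFF.......]
after truncate(c, 2) → a:[1, 4, 5, 6], c:[0, 2]  free=[FFF.FFF.......]
after append(c, 2) → a:[1, 4, 5, 6], c:[0, 2, 3, 7]  free=[FFFFFFFF......]
after append(c, 2) → a:[1, 4, 5, 6], c:[0, 2, 3, 7, 8, 9]  free=[FFFFFFFFFF....]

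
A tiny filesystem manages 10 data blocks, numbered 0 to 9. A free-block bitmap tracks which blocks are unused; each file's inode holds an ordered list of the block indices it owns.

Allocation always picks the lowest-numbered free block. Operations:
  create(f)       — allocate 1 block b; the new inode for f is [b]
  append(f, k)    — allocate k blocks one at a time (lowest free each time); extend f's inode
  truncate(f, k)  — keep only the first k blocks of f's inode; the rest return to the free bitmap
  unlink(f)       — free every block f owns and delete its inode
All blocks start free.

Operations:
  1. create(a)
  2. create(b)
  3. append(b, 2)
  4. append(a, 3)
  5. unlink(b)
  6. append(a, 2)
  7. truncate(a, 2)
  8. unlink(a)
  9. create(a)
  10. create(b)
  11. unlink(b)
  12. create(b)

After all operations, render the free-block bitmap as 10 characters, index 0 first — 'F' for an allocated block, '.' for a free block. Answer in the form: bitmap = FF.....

bitmap = FF........

[1] create(a) — a=0 (map F.........)
[2] create(b) — a=0 b=1 (map FF........)
[3] append(b, 2) — a=0 b=1,2,3 (map FFFF......)
[4] append(a, 3) — a=0,4,5,6 b=1,2,3 (map FFFFFFF...)
[5] unlink(b) — a=0,4,5,6 (map F...FFF...)
[6] append(a, 2) — a=0,4,5,6,1,2 (map FFF.FFF...)
[7] truncate(a, 2) — a=0,4 (map F...F.....)
[8] unlink(a) —  (map ..........)
[9] create(a) — a=0 (map F.........)
[10] create(b) — a=0 b=1 (map FF........)
[11] unlink(b) — a=0 (map F.........)
[12] create(b) — a=0 b=1 (map FF........)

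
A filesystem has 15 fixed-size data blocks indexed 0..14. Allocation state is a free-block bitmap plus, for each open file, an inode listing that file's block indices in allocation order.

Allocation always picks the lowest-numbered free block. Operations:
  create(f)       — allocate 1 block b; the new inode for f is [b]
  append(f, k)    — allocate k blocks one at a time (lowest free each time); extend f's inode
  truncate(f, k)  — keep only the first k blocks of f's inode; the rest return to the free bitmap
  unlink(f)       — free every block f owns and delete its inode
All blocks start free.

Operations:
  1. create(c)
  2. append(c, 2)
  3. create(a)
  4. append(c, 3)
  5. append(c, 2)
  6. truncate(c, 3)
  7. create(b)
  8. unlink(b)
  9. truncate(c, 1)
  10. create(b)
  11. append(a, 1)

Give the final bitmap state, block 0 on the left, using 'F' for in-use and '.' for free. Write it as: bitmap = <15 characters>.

bitmap = FFFF...........

after create(c) → c:[0]  free=[F..............]
after append(c, 2) → c:[0, 1, 2]  free=[FFF............]
after create(a) → a:[3], c:[0, 1, 2]  free=[FFFF...........]
after append(c, 3) → a:[3], c:[0, 1, 2, 4, 5, 6]  free=[FFFFFFF........]
after append(c, 2) → a:[3], c:[0, 1, 2, 4, 5, 6, 7, 8]  free=[FFFFFFFFF......]
after truncate(c, 3) → a:[3], c:[0, 1, 2]  free=[FFFF...........]
after create(b) → a:[3], b:[4], c:[0, 1, 2]  free=[FFFFF..........]
after unlink(b) → a:[3], c:[0, 1, 2]  free=[FFFF...........]
after truncate(c, 1) → a:[3], c:[0]  free=[F..F...........]
after create(b) → a:[3], b:[1], c:[0]  free=[FF.F...........]
after append(a, 1) → a:[3, 2], b:[1], c:[0]  free=[FFFF...........]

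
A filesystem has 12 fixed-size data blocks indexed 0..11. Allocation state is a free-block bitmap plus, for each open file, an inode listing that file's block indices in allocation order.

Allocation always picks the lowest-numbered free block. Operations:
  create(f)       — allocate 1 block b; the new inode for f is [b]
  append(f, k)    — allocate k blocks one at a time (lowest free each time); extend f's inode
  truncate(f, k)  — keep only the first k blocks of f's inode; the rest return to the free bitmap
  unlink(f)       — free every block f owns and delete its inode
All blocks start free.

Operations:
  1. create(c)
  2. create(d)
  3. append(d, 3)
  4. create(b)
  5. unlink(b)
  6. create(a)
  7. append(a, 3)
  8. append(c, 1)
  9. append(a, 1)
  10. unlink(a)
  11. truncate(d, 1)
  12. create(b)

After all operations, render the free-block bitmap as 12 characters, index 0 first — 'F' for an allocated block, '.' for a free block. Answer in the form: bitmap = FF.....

bitmap = FFF......F..

[1] create(c) — c=0 (map F...........)
[2] create(d) — c=0 d=1 (map FF..........)
[3] append(d, 3) — c=0 d=1,2,3,4 (map FFFFF.......)
[4] create(b) — b=5 c=0 d=1,2,3,4 (map FFFFFF......)
[5] unlink(b) — c=0 d=1,2,3,4 (map FFFFF.......)
[6] create(a) — a=5 c=0 d=1,2,3,4 (map FFFFFF......)
[7] append(a, 3) — a=5,6,7,8 c=0 d=1,2,3,4 (map FFFFFFFFF...)
[8] append(c, 1) — a=5,6,7,8 c=0,9 d=1,2,3,4 (map FFFFFFFFFF..)
[9] append(a, 1) — a=5,6,7,8,10 c=0,9 d=1,2,3,4 (map FFFFFFFFFFF.)
[10] unlink(a) — c=0,9 d=1,2,3,4 (map FFFFF....F..)
[11] truncate(d, 1) — c=0,9 d=1 (map FF.......F..)
[12] create(b) — b=2 c=0,9 d=1 (map FFF......F..)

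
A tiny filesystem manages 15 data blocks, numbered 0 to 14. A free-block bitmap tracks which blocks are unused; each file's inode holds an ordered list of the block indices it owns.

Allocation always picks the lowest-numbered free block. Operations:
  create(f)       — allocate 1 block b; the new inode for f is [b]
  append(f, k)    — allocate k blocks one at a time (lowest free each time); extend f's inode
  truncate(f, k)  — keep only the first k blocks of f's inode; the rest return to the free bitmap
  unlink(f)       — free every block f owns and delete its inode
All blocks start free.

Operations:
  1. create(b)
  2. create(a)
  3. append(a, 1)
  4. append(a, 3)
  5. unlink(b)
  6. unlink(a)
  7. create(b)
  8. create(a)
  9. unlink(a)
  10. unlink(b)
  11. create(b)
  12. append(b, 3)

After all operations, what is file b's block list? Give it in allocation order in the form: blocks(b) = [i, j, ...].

blocks(b) = [0, 1, 2, 3]

create(b): bitmap=F.............. | b=[0]
create(a): bitmap=FF............. | a=[1] b=[0]
append(a, 1): bitmap=FFF............ | a=[1, 2] b=[0]
append(a, 3): bitmap=FFFFFF......... | a=[1, 2, 3, 4, 5] b=[0]
unlink(b): bitmap=.FFFFF......... | a=[1, 2, 3, 4, 5]
unlink(a): bitmap=............... | 
create(b): bitmap=F.............. | b=[0]
create(a): bitmap=FF............. | a=[1] b=[0]
unlink(a): bitmap=F.............. | b=[0]
unlink(b): bitmap=............... | 
create(b): bitmap=F.............. | b=[0]
append(b, 3): bitmap=FFFF........... | b=[0, 1, 2, 3]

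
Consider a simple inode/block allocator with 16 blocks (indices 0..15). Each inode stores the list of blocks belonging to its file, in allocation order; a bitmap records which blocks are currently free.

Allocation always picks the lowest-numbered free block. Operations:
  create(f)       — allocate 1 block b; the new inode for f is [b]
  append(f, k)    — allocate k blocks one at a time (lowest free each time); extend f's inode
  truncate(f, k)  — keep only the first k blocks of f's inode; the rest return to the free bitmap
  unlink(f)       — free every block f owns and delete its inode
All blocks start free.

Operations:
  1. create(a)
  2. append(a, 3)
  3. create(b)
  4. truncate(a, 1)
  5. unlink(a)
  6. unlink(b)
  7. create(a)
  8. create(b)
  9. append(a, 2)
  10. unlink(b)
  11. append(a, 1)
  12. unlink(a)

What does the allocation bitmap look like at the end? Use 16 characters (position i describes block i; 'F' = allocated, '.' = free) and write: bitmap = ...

bitmap = ................

  1. create(a)  ⇒  F...............  {a→[0]}
  2. append(a, 3)  ⇒  FFFF............  {a→[0, 1, 2, 3]}
  3. create(b)  ⇒  FFFFF...........  {a→[0, 1, 2, 3]; b→[4]}
  4. truncate(a, 1)  ⇒  F...F...........  {a→[0]; b→[4]}
  5. unlink(a)  ⇒  ....F...........  {b→[4]}
  6. unlink(b)  ⇒  ................  {}
  7. create(a)  ⇒  F...............  {a→[0]}
  8. create(b)  ⇒  FF..............  {a→[0]; b→[1]}
  9. append(a, 2)  ⇒  FFFF............  {a→[0, 2, 3]; b→[1]}
  10. unlink(b)  ⇒  F.FF............  {a→[0, 2, 3]}
  11. append(a, 1)  ⇒  FFFF............  {a→[0, 2, 3, 1]}
  12. unlink(a)  ⇒  ................  {}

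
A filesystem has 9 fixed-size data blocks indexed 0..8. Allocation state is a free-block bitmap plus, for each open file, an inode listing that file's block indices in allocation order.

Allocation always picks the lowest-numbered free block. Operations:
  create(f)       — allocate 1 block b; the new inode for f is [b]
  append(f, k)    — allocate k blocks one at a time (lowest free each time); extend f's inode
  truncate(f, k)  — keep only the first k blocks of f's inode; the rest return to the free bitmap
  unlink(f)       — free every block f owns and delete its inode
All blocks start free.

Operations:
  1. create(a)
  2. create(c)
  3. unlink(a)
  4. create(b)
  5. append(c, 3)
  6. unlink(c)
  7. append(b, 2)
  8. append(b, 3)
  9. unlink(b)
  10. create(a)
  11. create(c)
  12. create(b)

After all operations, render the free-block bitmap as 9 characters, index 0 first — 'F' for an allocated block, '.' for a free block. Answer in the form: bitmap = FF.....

bitmap = FFF......

[1] create(a) — a=0 (map F........)
[2] create(c) — a=0 c=1 (map FF.......)
[3] unlink(a) — c=1 (map .F.......)
[4] create(b) — b=0 c=1 (map FF.......)
[5] append(c, 3) — b=0 c=1,2,3,4 (map FFFFF....)
[6] unlink(c) — b=0 (map F........)
[7] append(b, 2) — b=0,1,2 (map FFF......)
[8] append(b, 3) — b=0,1,2,3,4,5 (map FFFFFF...)
[9] unlink(b) —  (map .........)
[10] create(a) — a=0 (map F........)
[11] create(c) — a=0 c=1 (map FF.......)
[12] create(b) — a=0 b=2 c=1 (map FFF......)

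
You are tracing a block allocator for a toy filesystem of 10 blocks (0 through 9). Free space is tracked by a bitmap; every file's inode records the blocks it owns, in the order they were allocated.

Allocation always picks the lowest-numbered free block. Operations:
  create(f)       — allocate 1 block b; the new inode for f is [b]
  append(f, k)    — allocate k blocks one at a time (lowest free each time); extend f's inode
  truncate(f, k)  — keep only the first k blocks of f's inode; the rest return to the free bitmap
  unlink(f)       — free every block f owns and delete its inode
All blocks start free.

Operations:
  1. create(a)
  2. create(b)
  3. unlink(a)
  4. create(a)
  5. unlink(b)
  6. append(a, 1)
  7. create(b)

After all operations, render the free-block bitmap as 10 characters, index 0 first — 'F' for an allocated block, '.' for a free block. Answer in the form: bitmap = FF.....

[1] create(a) — a=0 (map F.........)
[2] create(b) — a=0 b=1 (map FF........)
[3] unlink(a) — b=1 (map .F........)
[4] create(a) — a=0 b=1 (map FF........)
[5] unlink(b) — a=0 (map F.........)
[6] append(a, 1) — a=0,1 (map FF........)
[7] create(b) — a=0,1 b=2 (map FFF.......)

bitmap = FFF.......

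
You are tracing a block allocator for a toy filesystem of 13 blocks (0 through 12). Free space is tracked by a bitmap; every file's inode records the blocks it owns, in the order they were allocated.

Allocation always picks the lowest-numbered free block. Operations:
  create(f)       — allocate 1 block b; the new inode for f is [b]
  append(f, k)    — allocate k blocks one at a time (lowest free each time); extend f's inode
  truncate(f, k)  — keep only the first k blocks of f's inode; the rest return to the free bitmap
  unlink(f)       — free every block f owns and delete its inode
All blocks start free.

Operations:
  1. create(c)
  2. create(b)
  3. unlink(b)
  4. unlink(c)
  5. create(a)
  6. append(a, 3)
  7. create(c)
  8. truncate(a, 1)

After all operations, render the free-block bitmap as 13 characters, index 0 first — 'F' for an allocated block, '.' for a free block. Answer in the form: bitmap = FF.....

bitmap = F...F........

[1] create(c) — c=0 (map F............)
[2] create(b) — b=1 c=0 (map FF...........)
[3] unlink(b) — c=0 (map F............)
[4] unlink(c) —  (map .............)
[5] create(a) — a=0 (map F............)
[6] append(a, 3) — a=0,1,2,3 (map FFFF.........)
[7] create(c) — a=0,1,2,3 c=4 (map FFFFF........)
[8] truncate(a, 1) — a=0 c=4 (map F...F........)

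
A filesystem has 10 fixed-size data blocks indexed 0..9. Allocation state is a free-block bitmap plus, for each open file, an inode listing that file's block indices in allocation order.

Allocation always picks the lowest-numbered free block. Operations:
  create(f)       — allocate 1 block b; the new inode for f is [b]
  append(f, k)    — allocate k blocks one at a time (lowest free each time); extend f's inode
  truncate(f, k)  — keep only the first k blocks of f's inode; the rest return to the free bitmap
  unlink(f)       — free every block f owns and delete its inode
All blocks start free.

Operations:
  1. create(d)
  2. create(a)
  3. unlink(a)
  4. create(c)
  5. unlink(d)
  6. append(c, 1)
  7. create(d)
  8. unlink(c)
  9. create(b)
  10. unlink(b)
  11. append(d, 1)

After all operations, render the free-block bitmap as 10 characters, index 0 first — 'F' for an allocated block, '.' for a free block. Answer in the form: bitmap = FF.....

bitmap = F.F.......

after create(d) → d:[0]  free=[F.........]
after create(a) → a:[1], d:[0]  free=[FF........]
after unlink(a) → d:[0]  free=[F.........]
after create(c) → c:[1], d:[0]  free=[FF........]
after unlink(d) → c:[1]  free=[.F........]
after append(c, 1) → c:[1, 0]  free=[FF........]
after create(d) → c:[1, 0], d:[2]  free=[FFF.......]
after unlink(c) → d:[2]  free=[..F.......]
after create(b) → b:[0], d:[2]  free=[F.F.......]
after unlink(b) → d:[2]  free=[..F.......]
after append(d, 1) → d:[2, 0]  free=[F.F.......]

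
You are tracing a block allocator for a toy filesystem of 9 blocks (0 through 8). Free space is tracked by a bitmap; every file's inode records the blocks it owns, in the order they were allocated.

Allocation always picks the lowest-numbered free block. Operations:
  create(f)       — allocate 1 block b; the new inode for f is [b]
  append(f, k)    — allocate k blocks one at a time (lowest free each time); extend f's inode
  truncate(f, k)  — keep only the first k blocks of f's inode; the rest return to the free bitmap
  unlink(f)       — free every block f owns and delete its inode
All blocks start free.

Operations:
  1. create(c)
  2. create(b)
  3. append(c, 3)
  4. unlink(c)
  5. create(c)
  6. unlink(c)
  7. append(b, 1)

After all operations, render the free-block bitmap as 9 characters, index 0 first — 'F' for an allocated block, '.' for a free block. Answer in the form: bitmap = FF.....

bitmap = FF.......

create(c): bitmap=F........ | c=[0]
create(b): bitmap=FF....... | b=[1] c=[0]
append(c, 3): bitmap=FFFFF.... | b=[1] c=[0, 2, 3, 4]
unlink(c): bitmap=.F....... | b=[1]
create(c): bitmap=FF....... | b=[1] c=[0]
unlink(c): bitmap=.F....... | b=[1]
append(b, 1): bitmap=FF....... | b=[1, 0]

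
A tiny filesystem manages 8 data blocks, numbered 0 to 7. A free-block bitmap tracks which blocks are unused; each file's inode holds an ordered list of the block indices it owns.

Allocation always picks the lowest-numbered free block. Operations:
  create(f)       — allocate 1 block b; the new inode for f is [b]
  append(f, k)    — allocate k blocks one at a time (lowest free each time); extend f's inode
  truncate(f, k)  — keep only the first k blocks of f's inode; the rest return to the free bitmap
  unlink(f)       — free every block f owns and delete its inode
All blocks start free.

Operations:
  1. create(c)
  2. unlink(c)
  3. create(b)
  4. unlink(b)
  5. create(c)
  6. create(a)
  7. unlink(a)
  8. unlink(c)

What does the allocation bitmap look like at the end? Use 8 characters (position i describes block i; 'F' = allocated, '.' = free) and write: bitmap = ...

create(c): bitmap=F....... | c=[0]
unlink(c): bitmap=........ | 
create(b): bitmap=F....... | b=[0]
unlink(b): bitmap=........ | 
create(c): bitmap=F....... | c=[0]
create(a): bitmap=FF...... | a=[1] c=[0]
unlink(a): bitmap=F....... | c=[0]
unlink(c): bitmap=........ | 

bitmap = ........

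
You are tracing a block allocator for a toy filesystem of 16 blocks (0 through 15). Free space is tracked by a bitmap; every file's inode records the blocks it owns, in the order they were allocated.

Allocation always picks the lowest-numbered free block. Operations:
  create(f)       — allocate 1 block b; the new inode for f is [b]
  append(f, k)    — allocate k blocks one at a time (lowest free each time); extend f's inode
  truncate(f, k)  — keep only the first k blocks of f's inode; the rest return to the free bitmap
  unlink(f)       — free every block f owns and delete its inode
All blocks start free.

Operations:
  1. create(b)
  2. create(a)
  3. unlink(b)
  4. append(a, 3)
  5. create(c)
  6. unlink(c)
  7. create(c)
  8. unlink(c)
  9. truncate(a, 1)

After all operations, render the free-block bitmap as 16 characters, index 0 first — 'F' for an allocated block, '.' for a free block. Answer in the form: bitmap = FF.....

bitmap = .F..............

after create(b) → b:[0]  free=[F...............]
after create(a) → a:[1], b:[0]  free=[FF..............]
after unlink(b) → a:[1]  free=[.F..............]
after append(a, 3) → a:[1, 0, 2, 3]  free=[FFFF............]
after create(c) → a:[1, 0, 2, 3], c:[4]  free=[FFFFF...........]
after unlink(c) → a:[1, 0, 2, 3]  free=[FFFF............]
after create(c) → a:[1, 0, 2, 3], c:[4]  free=[FFFFF...........]
after unlink(c) → a:[1, 0, 2, 3]  free=[FFFF............]
after truncate(a, 1) → a:[1]  free=[.F..............]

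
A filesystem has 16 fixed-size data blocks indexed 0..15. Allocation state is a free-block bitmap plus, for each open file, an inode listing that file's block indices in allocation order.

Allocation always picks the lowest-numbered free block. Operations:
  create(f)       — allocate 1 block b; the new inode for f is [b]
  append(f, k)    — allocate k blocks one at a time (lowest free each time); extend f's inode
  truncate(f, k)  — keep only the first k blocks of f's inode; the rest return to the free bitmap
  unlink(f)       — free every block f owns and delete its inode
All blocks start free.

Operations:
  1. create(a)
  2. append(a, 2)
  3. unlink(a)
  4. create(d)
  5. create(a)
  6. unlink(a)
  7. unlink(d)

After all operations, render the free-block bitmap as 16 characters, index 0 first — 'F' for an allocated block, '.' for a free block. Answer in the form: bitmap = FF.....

create(a): bitmap=F............... | a=[0]
append(a, 2): bitmap=FFF............. | a=[0, 1, 2]
unlink(a): bitmap=................ | 
create(d): bitmap=F............... | d=[0]
create(a): bitmap=FF.............. | a=[1] d=[0]
unlink(a): bitmap=F............... | d=[0]
unlink(d): bitmap=................ | 

bitmap = ................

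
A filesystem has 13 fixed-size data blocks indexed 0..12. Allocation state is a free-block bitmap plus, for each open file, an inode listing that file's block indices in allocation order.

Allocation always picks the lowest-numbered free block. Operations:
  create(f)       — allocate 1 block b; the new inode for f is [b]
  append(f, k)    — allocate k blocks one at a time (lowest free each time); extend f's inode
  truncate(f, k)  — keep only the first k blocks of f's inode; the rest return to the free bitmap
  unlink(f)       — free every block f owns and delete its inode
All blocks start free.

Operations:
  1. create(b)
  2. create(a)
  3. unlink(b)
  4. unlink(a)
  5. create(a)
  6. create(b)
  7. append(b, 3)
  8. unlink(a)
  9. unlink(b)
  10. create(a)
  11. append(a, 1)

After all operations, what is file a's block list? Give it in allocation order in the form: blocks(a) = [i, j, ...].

blocks(a) = [0, 1]

  1. create(b)  ⇒  F............  {b→[0]}
  2. create(a)  ⇒  FF...........  {a→[1]; b→[0]}
  3. unlink(b)  ⇒  .F...........  {a→[1]}
  4. unlink(a)  ⇒  .............  {}
  5. create(a)  ⇒  F............  {a→[0]}
  6. create(b)  ⇒  FF...........  {a→[0]; b→[1]}
  7. append(b, 3)  ⇒  FFFFF........  {a→[0]; b→[1, 2, 3, 4]}
  8. unlink(a)  ⇒  .FFFF........  {b→[1, 2, 3, 4]}
  9. unlink(b)  ⇒  .............  {}
  10. create(a)  ⇒  F............  {a→[0]}
  11. append(a, 1)  ⇒  FF...........  {a→[0, 1]}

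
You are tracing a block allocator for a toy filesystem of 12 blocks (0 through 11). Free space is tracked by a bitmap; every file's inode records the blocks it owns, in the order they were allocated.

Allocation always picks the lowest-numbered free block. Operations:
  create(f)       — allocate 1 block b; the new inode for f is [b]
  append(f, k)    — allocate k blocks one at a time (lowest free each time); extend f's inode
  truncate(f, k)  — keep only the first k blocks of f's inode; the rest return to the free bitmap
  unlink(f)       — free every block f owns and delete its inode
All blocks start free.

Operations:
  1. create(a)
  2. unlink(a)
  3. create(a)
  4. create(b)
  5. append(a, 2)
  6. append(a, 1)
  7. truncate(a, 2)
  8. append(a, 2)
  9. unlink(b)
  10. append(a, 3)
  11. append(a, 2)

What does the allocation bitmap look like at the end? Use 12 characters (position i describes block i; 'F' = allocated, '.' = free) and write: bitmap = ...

  1. create(a)  ⇒  F...........  {a→[0]}
  2. unlink(a)  ⇒  ............  {}
  3. create(a)  ⇒  F...........  {a→[0]}
  4. create(b)  ⇒  FF..........  {a→[0]; b→[1]}
  5. append(a, 2)  ⇒  FFFF........  {a→[0, 2, 3]; b→[1]}
  6. append(a, 1)  ⇒  FFFFF.......  {a→[0, 2, 3, 4]; b→[1]}
  7. truncate(a, 2)  ⇒  FFF.........  {a→[0, 2]; b→[1]}
  8. append(a, 2)  ⇒  FFFFF.......  {a→[0, 2, 3, 4]; b→[1]}
  9. unlink(b)  ⇒  F.FFF.......  {a→[0, 2, 3, 4]}
  10. append(a, 3)  ⇒  FFFFFFF.....  {a→[0, 2, 3, 4, 1, 5, 6]}
  11. append(a, 2)  ⇒  FFFFFFFFF...  {a→[0, 2, 3, 4, 1, 5, 6, 7, 8]}

bitmap = FFFFFFFFF...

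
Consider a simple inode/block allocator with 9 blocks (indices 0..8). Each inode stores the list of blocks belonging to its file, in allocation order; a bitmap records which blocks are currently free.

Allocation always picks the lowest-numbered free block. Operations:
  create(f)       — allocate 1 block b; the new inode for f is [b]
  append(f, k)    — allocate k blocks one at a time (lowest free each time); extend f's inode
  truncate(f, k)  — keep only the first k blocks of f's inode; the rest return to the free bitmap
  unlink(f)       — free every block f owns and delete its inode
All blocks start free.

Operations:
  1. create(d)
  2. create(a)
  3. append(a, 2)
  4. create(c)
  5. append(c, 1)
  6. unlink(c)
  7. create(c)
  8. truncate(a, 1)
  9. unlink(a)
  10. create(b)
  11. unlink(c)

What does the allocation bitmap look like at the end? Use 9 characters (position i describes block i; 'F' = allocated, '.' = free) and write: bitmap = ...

bitmap = FF.......

after create(d) → d:[0]  free=[F........]
after create(a) → a:[1], d:[0]  free=[FF.......]
after append(a, 2) → a:[1, 2, 3], d:[0]  free=[FFFF.....]
after create(c) → a:[1, 2, 3], c:[4], d:[0]  free=[FFFFF....]
after append(c, 1) → a:[1, 2, 3], c:[4, 5], d:[0]  free=[FFFFFF...]
after unlink(c) → a:[1, 2, 3], d:[0]  free=[FFFF.....]
after create(c) → a:[1, 2, 3], c:[4], d:[0]  free=[FFFFF....]
after truncate(a, 1) → a:[1], c:[4], d:[0]  free=[FF..F....]
after unlink(a) → c:[4], d:[0]  free=[F...F....]
after create(b) → b:[1], c:[4], d:[0]  free=[FF..F....]
after unlink(c) → b:[1], d:[0]  free=[FF.......]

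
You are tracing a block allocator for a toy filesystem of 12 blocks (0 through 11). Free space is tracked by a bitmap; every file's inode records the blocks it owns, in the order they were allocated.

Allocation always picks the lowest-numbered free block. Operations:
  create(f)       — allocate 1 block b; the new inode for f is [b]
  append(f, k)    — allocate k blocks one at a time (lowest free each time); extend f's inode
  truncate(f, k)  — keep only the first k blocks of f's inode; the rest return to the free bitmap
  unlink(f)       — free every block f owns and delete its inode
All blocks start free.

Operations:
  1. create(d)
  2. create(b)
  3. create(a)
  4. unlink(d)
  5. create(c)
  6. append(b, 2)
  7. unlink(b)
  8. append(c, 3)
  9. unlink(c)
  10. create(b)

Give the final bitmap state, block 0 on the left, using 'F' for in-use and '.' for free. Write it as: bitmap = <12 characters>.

bitmap = F.F.........

create(d): bitmap=F........... | d=[0]
create(b): bitmap=FF.......... | b=[1] d=[0]
create(a): bitmap=FFF......... | a=[2] b=[1] d=[0]
unlink(d): bitmap=.FF......... | a=[2] b=[1]
create(c): bitmap=FFF......... | a=[2] b=[1] c=[0]
append(b, 2): bitmap=FFFFF....... | a=[2] b=[1, 3, 4] c=[0]
unlink(b): bitmap=F.F......... | a=[2] c=[0]
append(c, 3): bitmap=FFFFF....... | a=[2] c=[0, 1, 3, 4]
unlink(c): bitmap=..F......... | a=[2]
create(b): bitmap=F.F......... | a=[2] b=[0]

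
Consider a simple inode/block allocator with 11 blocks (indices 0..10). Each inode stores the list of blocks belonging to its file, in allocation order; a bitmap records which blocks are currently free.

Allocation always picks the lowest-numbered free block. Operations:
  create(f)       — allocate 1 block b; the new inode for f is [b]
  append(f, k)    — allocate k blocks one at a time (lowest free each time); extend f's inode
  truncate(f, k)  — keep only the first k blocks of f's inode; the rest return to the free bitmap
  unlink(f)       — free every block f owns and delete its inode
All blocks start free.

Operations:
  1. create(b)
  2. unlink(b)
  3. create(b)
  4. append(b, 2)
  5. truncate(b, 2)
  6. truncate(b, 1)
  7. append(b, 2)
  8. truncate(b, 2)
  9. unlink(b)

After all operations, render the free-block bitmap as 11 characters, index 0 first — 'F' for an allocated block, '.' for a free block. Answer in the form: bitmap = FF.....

bitmap = ...........

  1. create(b)  ⇒  F..........  {b→[0]}
  2. unlink(b)  ⇒  ...........  {}
  3. create(b)  ⇒  F..........  {b→[0]}
  4. append(b, 2)  ⇒  FFF........  {b→[0, 1, 2]}
  5. truncate(b, 2)  ⇒  FF.........  {b→[0, 1]}
  6. truncate(b, 1)  ⇒  F..........  {b→[0]}
  7. append(b, 2)  ⇒  FFF........  {b→[0, 1, 2]}
  8. truncate(b, 2)  ⇒  FF.........  {b→[0, 1]}
  9. unlink(b)  ⇒  ...........  {}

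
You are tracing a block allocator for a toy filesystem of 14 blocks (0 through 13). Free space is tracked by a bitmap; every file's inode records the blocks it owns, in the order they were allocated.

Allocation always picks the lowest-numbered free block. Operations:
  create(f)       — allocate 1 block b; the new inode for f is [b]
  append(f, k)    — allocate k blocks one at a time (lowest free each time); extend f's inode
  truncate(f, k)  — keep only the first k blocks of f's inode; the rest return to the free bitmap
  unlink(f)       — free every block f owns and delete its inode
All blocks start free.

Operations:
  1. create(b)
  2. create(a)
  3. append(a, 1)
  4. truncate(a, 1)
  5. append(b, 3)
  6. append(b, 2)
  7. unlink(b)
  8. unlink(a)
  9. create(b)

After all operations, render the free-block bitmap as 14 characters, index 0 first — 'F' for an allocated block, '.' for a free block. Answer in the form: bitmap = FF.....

create(b): bitmap=F............. | b=[0]
create(a): bitmap=FF............ | a=[1] b=[0]
append(a, 1): bitmap=FFF........... | a=[1, 2] b=[0]
truncate(a, 1): bitmap=FF............ | a=[1] b=[0]
append(b, 3): bitmap=FFFFF......... | a=[1] b=[0, 2, 3, 4]
append(b, 2): bitmap=FFFFFFF....... | a=[1] b=[0, 2, 3, 4, 5, 6]
unlink(b): bitmap=.F............ | a=[1]
unlink(a): bitmap=.............. | 
create(b): bitmap=F............. | b=[0]

bitmap = F.............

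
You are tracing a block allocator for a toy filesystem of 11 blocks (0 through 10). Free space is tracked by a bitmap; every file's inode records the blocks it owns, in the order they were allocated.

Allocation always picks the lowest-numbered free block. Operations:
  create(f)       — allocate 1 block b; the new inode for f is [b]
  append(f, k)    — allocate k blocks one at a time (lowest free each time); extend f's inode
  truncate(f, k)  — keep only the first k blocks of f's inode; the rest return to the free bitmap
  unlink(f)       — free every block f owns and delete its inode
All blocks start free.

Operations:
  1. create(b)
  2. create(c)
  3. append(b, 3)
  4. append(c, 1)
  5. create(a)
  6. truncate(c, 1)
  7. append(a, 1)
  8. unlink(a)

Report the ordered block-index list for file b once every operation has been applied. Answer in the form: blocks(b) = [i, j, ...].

blocks(b) = [0, 2, 3, 4]

after create(b) → b:[0]  free=[F..........]
after create(c) → b:[0], c:[1]  free=[FF.........]
after append(b, 3) → b:[0, 2, 3, 4], c:[1]  free=[FFFFF......]
after append(c, 1) → b:[0, 2, 3, 4], c:[1, 5]  free=[FFFFFF.....]
after create(a) → a:[6], b:[0, 2, 3, 4], c:[1, 5]  free=[FFFFFFF....]
after truncate(c, 1) → a:[6], b:[0, 2, 3, 4], c:[1]  free=[FFFFF.F....]
after append(a, 1) → a:[6, 5], b:[0, 2, 3, 4], c:[1]  free=[FFFFFFF....]
after unlink(a) → b:[0, 2, 3, 4], c:[1]  free=[FFFFF......]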